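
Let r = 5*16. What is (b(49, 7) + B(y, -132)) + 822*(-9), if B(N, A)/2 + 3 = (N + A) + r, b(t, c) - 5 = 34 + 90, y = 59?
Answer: -7261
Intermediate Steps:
b(t, c) = 129 (b(t, c) = 5 + (34 + 90) = 5 + 124 = 129)
r = 80
B(N, A) = 154 + 2*A + 2*N (B(N, A) = -6 + 2*((N + A) + 80) = -6 + 2*((A + N) + 80) = -6 + 2*(80 + A + N) = -6 + (160 + 2*A + 2*N) = 154 + 2*A + 2*N)
(b(49, 7) + B(y, -132)) + 822*(-9) = (129 + (154 + 2*(-132) + 2*59)) + 822*(-9) = (129 + (154 - 264 + 118)) - 7398 = (129 + 8) - 7398 = 137 - 7398 = -7261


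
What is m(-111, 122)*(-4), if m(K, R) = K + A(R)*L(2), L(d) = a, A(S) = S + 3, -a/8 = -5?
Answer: -19556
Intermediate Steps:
a = 40 (a = -8*(-5) = 40)
A(S) = 3 + S
L(d) = 40
m(K, R) = 120 + K + 40*R (m(K, R) = K + (3 + R)*40 = K + (120 + 40*R) = 120 + K + 40*R)
m(-111, 122)*(-4) = (120 - 111 + 40*122)*(-4) = (120 - 111 + 4880)*(-4) = 4889*(-4) = -19556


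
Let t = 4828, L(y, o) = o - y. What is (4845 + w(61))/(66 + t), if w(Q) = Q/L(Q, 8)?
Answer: 128362/129691 ≈ 0.98975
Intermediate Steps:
w(Q) = Q/(8 - Q)
(4845 + w(61))/(66 + t) = (4845 - 1*61/(-8 + 61))/(66 + 4828) = (4845 - 1*61/53)/4894 = (4845 - 1*61*1/53)*(1/4894) = (4845 - 61/53)*(1/4894) = (256724/53)*(1/4894) = 128362/129691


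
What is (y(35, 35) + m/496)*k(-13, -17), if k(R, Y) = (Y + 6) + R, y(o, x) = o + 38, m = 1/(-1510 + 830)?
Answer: -73864317/42160 ≈ -1752.0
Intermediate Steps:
m = -1/680 (m = 1/(-680) = -1/680 ≈ -0.0014706)
y(o, x) = 38 + o
k(R, Y) = 6 + R + Y (k(R, Y) = (6 + Y) + R = 6 + R + Y)
(y(35, 35) + m/496)*k(-13, -17) = ((38 + 35) - 1/680/496)*(6 - 13 - 17) = (73 - 1/680*1/496)*(-24) = (73 - 1/337280)*(-24) = (24621439/337280)*(-24) = -73864317/42160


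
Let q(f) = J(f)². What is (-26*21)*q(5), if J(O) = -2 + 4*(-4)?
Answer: -176904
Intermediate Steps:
J(O) = -18 (J(O) = -2 - 16 = -18)
q(f) = 324 (q(f) = (-18)² = 324)
(-26*21)*q(5) = -26*21*324 = -546*324 = -176904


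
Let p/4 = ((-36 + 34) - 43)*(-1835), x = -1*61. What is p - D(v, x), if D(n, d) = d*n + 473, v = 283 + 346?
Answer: 368196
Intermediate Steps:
v = 629
x = -61
D(n, d) = 473 + d*n
p = 330300 (p = 4*(((-36 + 34) - 43)*(-1835)) = 4*((-2 - 43)*(-1835)) = 4*(-45*(-1835)) = 4*82575 = 330300)
p - D(v, x) = 330300 - (473 - 61*629) = 330300 - (473 - 38369) = 330300 - 1*(-37896) = 330300 + 37896 = 368196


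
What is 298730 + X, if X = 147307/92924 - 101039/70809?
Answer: 1965601280008007/6579855516 ≈ 2.9873e+5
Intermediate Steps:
X = 1041713327/6579855516 (X = 147307*(1/92924) - 101039*1/70809 = 147307/92924 - 101039/70809 = 1041713327/6579855516 ≈ 0.15832)
298730 + X = 298730 + 1041713327/6579855516 = 1965601280008007/6579855516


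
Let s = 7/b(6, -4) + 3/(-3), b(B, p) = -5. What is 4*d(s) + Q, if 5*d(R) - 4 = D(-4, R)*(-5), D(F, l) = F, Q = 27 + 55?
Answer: 506/5 ≈ 101.20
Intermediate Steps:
Q = 82
s = -12/5 (s = 7/(-5) + 3/(-3) = 7*(-⅕) + 3*(-⅓) = -7/5 - 1 = -12/5 ≈ -2.4000)
d(R) = 24/5 (d(R) = ⅘ + (-4*(-5))/5 = ⅘ + (⅕)*20 = ⅘ + 4 = 24/5)
4*d(s) + Q = 4*(24/5) + 82 = 96/5 + 82 = 506/5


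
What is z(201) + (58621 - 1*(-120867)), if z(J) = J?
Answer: 179689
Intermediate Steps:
z(201) + (58621 - 1*(-120867)) = 201 + (58621 - 1*(-120867)) = 201 + (58621 + 120867) = 201 + 179488 = 179689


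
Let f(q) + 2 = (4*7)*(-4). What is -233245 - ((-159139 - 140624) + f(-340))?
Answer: 66632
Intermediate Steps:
f(q) = -114 (f(q) = -2 + (4*7)*(-4) = -2 + 28*(-4) = -2 - 112 = -114)
-233245 - ((-159139 - 140624) + f(-340)) = -233245 - ((-159139 - 140624) - 114) = -233245 - (-299763 - 114) = -233245 - 1*(-299877) = -233245 + 299877 = 66632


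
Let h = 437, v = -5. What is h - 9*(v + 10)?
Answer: 392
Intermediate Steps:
h - 9*(v + 10) = 437 - 9*(-5 + 10) = 437 - 9*5 = 437 - 45 = 392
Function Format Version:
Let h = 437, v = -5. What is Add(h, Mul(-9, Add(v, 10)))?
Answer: 392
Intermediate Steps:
Add(h, Mul(-9, Add(v, 10))) = Add(437, Mul(-9, Add(-5, 10))) = Add(437, Mul(-9, 5)) = Add(437, -45) = 392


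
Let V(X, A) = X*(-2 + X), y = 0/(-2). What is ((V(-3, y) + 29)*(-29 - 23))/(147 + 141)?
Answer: -143/18 ≈ -7.9444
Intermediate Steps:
y = 0 (y = 0*(-½) = 0)
((V(-3, y) + 29)*(-29 - 23))/(147 + 141) = ((-3*(-2 - 3) + 29)*(-29 - 23))/(147 + 141) = ((-3*(-5) + 29)*(-52))/288 = ((15 + 29)*(-52))*(1/288) = (44*(-52))*(1/288) = -2288*1/288 = -143/18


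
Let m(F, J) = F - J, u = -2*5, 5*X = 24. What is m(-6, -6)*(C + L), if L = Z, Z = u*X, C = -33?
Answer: 0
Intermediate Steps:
X = 24/5 (X = (⅕)*24 = 24/5 ≈ 4.8000)
u = -10
Z = -48 (Z = -10*24/5 = -48)
L = -48
m(-6, -6)*(C + L) = (-6 - 1*(-6))*(-33 - 48) = (-6 + 6)*(-81) = 0*(-81) = 0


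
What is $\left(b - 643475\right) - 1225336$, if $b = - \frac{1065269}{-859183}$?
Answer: $- \frac{1605649576144}{859183} \approx -1.8688 \cdot 10^{6}$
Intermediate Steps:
$b = \frac{1065269}{859183}$ ($b = \left(-1065269\right) \left(- \frac{1}{859183}\right) = \frac{1065269}{859183} \approx 1.2399$)
$\left(b - 643475\right) - 1225336 = \left(\frac{1065269}{859183} - 643475\right) - 1225336 = - \frac{552861715656}{859183} - 1225336 = - \frac{1605649576144}{859183}$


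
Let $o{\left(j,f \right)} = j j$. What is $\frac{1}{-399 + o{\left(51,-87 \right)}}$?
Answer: $\frac{1}{2202} \approx 0.00045413$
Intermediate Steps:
$o{\left(j,f \right)} = j^{2}$
$\frac{1}{-399 + o{\left(51,-87 \right)}} = \frac{1}{-399 + 51^{2}} = \frac{1}{-399 + 2601} = \frac{1}{2202}$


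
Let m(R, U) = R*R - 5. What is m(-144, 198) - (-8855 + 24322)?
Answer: 5264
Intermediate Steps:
m(R, U) = -5 + R**2 (m(R, U) = R**2 - 5 = -5 + R**2)
m(-144, 198) - (-8855 + 24322) = (-5 + (-144)**2) - (-8855 + 24322) = (-5 + 20736) - 1*15467 = 20731 - 15467 = 5264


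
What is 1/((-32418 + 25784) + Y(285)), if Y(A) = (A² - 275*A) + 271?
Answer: -1/3513 ≈ -0.00028466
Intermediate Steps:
Y(A) = 271 + A² - 275*A
1/((-32418 + 25784) + Y(285)) = 1/((-32418 + 25784) + (271 + 285² - 275*285)) = 1/(-6634 + (271 + 81225 - 78375)) = 1/(-6634 + 3121) = 1/(-3513) = -1/3513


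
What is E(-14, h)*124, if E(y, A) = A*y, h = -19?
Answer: 32984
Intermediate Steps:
E(-14, h)*124 = -19*(-14)*124 = 266*124 = 32984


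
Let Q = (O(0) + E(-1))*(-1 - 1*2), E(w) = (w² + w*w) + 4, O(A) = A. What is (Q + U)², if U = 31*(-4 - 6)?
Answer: 107584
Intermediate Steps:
E(w) = 4 + 2*w² (E(w) = (w² + w²) + 4 = 2*w² + 4 = 4 + 2*w²)
U = -310 (U = 31*(-10) = -310)
Q = -18 (Q = (0 + (4 + 2*(-1)²))*(-1 - 1*2) = (0 + (4 + 2*1))*(-1 - 2) = (0 + (4 + 2))*(-3) = (0 + 6)*(-3) = 6*(-3) = -18)
(Q + U)² = (-18 - 310)² = (-328)² = 107584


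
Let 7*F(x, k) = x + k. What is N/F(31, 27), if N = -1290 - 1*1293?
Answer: -18081/58 ≈ -311.74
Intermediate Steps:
F(x, k) = k/7 + x/7 (F(x, k) = (x + k)/7 = (k + x)/7 = k/7 + x/7)
N = -2583 (N = -1290 - 1293 = -2583)
N/F(31, 27) = -2583/((1/7)*27 + (1/7)*31) = -2583/(27/7 + 31/7) = -2583/58/7 = -2583*7/58 = -18081/58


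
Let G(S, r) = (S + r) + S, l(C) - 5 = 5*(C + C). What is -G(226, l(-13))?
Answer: -327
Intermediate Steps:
l(C) = 5 + 10*C (l(C) = 5 + 5*(C + C) = 5 + 5*(2*C) = 5 + 10*C)
G(S, r) = r + 2*S
-G(226, l(-13)) = -((5 + 10*(-13)) + 2*226) = -((5 - 130) + 452) = -(-125 + 452) = -1*327 = -327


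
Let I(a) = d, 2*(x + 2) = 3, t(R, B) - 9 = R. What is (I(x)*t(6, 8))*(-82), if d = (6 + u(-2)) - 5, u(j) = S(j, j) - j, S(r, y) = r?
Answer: -1230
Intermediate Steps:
t(R, B) = 9 + R
x = -½ (x = -2 + (½)*3 = -2 + 3/2 = -½ ≈ -0.50000)
u(j) = 0 (u(j) = j - j = 0)
d = 1 (d = (6 + 0) - 5 = 6 - 5 = 1)
I(a) = 1
(I(x)*t(6, 8))*(-82) = (1*(9 + 6))*(-82) = (1*15)*(-82) = 15*(-82) = -1230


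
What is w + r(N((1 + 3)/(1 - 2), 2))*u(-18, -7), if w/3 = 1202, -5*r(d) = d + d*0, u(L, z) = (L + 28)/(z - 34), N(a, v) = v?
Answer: 147850/41 ≈ 3606.1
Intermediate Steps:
u(L, z) = (28 + L)/(-34 + z)
r(d) = -d/5 (r(d) = -(d + d*0)/5 = -(d + 0)/5 = -d/5)
w = 3606 (w = 3*1202 = 3606)
w + r(N((1 + 3)/(1 - 2), 2))*u(-18, -7) = 3606 + (-1/5*2)*((28 - 18)/(-34 - 7)) = 3606 - 2*10/(5*(-41)) = 3606 - (-2)*10/205 = 3606 - 2/5*(-10/41) = 3606 + 4/41 = 147850/41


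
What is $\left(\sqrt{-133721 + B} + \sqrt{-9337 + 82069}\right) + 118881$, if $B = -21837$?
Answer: $118881 + 2 \sqrt{18183} + i \sqrt{155558} \approx 1.1915 \cdot 10^{5} + 394.41 i$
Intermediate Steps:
$\left(\sqrt{-133721 + B} + \sqrt{-9337 + 82069}\right) + 118881 = \left(\sqrt{-133721 - 21837} + \sqrt{-9337 + 82069}\right) + 118881 = \left(\sqrt{-155558} + \sqrt{72732}\right) + 118881 = \left(i \sqrt{155558} + 2 \sqrt{18183}\right) + 118881 = \left(2 \sqrt{18183} + i \sqrt{155558}\right) + 118881 = 118881 + 2 \sqrt{18183} + i \sqrt{155558}$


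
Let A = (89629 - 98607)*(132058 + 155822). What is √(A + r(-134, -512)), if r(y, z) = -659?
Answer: I*√2584587299 ≈ 50839.0*I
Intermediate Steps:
A = -2584586640 (A = -8978*287880 = -2584586640)
√(A + r(-134, -512)) = √(-2584586640 - 659) = √(-2584587299) = I*√2584587299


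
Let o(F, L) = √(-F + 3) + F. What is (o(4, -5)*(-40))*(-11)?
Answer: 1760 + 440*I ≈ 1760.0 + 440.0*I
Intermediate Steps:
o(F, L) = F + √(3 - F) (o(F, L) = √(3 - F) + F = F + √(3 - F))
(o(4, -5)*(-40))*(-11) = ((4 + √(3 - 1*4))*(-40))*(-11) = ((4 + √(3 - 4))*(-40))*(-11) = ((4 + √(-1))*(-40))*(-11) = ((4 + I)*(-40))*(-11) = (-160 - 40*I)*(-11) = 1760 + 440*I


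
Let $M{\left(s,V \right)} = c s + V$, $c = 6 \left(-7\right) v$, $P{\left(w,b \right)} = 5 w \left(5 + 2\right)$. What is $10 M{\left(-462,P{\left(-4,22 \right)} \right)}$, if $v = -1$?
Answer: $-195440$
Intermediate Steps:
$P{\left(w,b \right)} = 35 w$ ($P{\left(w,b \right)} = 5 w 7 = 35 w$)
$c = 42$ ($c = 6 \left(-7\right) \left(-1\right) = \left(-42\right) \left(-1\right) = 42$)
$M{\left(s,V \right)} = V + 42 s$ ($M{\left(s,V \right)} = 42 s + V = V + 42 s$)
$10 M{\left(-462,P{\left(-4,22 \right)} \right)} = 10 \left(35 \left(-4\right) + 42 \left(-462\right)\right) = 10 \left(-140 - 19404\right) = 10 \left(-19544\right) = -195440$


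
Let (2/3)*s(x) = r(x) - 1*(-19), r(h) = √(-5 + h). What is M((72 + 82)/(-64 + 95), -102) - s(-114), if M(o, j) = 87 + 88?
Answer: 293/2 - 3*I*√119/2 ≈ 146.5 - 16.363*I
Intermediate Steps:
M(o, j) = 175
s(x) = 57/2 + 3*√(-5 + x)/2 (s(x) = 3*(√(-5 + x) - 1*(-19))/2 = 3*(√(-5 + x) + 19)/2 = 3*(19 + √(-5 + x))/2 = 57/2 + 3*√(-5 + x)/2)
M((72 + 82)/(-64 + 95), -102) - s(-114) = 175 - (57/2 + 3*√(-5 - 114)/2) = 175 - (57/2 + 3*√(-119)/2) = 175 - (57/2 + 3*(I*√119)/2) = 175 - (57/2 + 3*I*√119/2) = 175 + (-57/2 - 3*I*√119/2) = 293/2 - 3*I*√119/2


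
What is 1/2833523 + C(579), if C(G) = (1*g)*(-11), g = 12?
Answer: -374025035/2833523 ≈ -132.00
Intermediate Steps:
C(G) = -132 (C(G) = (1*12)*(-11) = 12*(-11) = -132)
1/2833523 + C(579) = 1/2833523 - 132 = -374025035/2833523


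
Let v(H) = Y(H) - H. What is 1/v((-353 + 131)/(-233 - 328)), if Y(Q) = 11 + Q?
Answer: 1/11 ≈ 0.090909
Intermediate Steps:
v(H) = 11 (v(H) = (11 + H) - H = 11)
1/v((-353 + 131)/(-233 - 328)) = 1/11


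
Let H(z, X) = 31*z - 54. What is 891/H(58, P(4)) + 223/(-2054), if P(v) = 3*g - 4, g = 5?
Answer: 720601/1791088 ≈ 0.40233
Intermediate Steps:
P(v) = 11 (P(v) = 3*5 - 4 = 15 - 4 = 11)
H(z, X) = -54 + 31*z
891/H(58, P(4)) + 223/(-2054) = 891/(-54 + 31*58) + 223/(-2054) = 891/(-54 + 1798) + 223*(-1/2054) = 891/1744 - 223/2054 = 720601/1791088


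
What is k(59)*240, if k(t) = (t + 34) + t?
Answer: 36480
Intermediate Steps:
k(t) = 34 + 2*t (k(t) = (34 + t) + t = 34 + 2*t)
k(59)*240 = (34 + 2*59)*240 = (34 + 118)*240 = 152*240 = 36480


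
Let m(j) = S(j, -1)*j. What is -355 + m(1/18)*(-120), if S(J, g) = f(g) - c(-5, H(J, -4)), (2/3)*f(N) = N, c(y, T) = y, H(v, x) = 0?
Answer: -1135/3 ≈ -378.33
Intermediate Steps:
f(N) = 3*N/2
S(J, g) = 5 + 3*g/2 (S(J, g) = 3*g/2 - 1*(-5) = 3*g/2 + 5 = 5 + 3*g/2)
m(j) = 7*j/2 (m(j) = (5 + (3/2)*(-1))*j = (5 - 3/2)*j = 7*j/2)
-355 + m(1/18)*(-120) = -355 + ((7/2)/18)*(-120) = -355 + ((7/2)*(1/18))*(-120) = -355 + (7/36)*(-120) = -355 - 70/3 = -1135/3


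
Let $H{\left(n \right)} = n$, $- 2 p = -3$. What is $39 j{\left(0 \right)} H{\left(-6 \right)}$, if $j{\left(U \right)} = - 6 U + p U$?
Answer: $0$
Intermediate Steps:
$p = \frac{3}{2}$ ($p = \left(- \frac{1}{2}\right) \left(-3\right) = \frac{3}{2} \approx 1.5$)
$j{\left(U \right)} = - \frac{9 U}{2}$ ($j{\left(U \right)} = - 6 U + \frac{3 U}{2} = - \frac{9 U}{2}$)
$39 j{\left(0 \right)} H{\left(-6 \right)} = 39 \left(\left(- \frac{9}{2}\right) 0\right) \left(-6\right) = 39 \cdot 0 \left(-6\right) = 0 \left(-6\right) = 0$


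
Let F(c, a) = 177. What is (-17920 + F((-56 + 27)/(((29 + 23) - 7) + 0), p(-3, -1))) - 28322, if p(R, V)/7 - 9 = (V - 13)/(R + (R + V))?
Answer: -46065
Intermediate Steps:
p(R, V) = 63 + 7*(-13 + V)/(V + 2*R) (p(R, V) = 63 + 7*((V - 13)/(R + (R + V))) = 63 + 7*((-13 + V)/(V + 2*R)) = 63 + 7*(-13 + V)/(V + 2*R))
(-17920 + F((-56 + 27)/(((29 + 23) - 7) + 0), p(-3, -1))) - 28322 = (-17920 + 177) - 28322 = -17743 - 28322 = -46065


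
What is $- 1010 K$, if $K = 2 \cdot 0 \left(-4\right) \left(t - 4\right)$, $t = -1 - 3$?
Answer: $0$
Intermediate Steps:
$t = -4$ ($t = -1 - 3 = -4$)
$K = 0$ ($K = 2 \cdot 0 \left(-4\right) \left(-4 - 4\right) = 0 \left(-4\right) \left(-8\right) = 0 \left(-8\right) = 0$)
$- 1010 K = \left(-1010\right) 0 = 0$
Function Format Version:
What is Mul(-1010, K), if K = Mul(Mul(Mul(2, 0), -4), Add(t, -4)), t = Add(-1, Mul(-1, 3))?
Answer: 0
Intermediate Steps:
t = -4 (t = Add(-1, -3) = -4)
K = 0 (K = Mul(Mul(Mul(2, 0), -4), Add(-4, -4)) = Mul(Mul(0, -4), -8) = Mul(0, -8) = 0)
Mul(-1010, K) = Mul(-1010, 0) = 0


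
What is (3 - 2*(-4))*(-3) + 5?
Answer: -28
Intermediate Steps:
(3 - 2*(-4))*(-3) + 5 = (3 + 8)*(-3) + 5 = 11*(-3) + 5 = -33 + 5 = -28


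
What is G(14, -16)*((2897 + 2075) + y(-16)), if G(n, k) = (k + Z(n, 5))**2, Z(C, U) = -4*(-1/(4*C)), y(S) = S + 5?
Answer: 246705569/196 ≈ 1.2587e+6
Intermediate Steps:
y(S) = 5 + S
Z(C, U) = 1/C (Z(C, U) = -(-1)/C = 1/C)
G(n, k) = (k + 1/n)**2
G(14, -16)*((2897 + 2075) + y(-16)) = ((1 - 16*14)**2/14**2)*((2897 + 2075) + (5 - 16)) = ((1 - 224)**2/196)*(4972 - 11) = ((1/196)*(-223)**2)*4961 = ((1/196)*49729)*4961 = (49729/196)*4961 = 246705569/196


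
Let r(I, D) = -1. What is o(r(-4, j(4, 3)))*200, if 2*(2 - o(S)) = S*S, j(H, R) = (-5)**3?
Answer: 300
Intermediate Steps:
j(H, R) = -125
o(S) = 2 - S**2/2 (o(S) = 2 - S*S/2 = 2 - S**2/2)
o(r(-4, j(4, 3)))*200 = (2 - 1/2*(-1)**2)*200 = (2 - 1/2*1)*200 = (2 - 1/2)*200 = (3/2)*200 = 300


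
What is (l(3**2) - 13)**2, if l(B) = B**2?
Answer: 4624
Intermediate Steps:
(l(3**2) - 13)**2 = ((3**2)**2 - 13)**2 = (9**2 - 13)**2 = (81 - 13)**2 = 68**2 = 4624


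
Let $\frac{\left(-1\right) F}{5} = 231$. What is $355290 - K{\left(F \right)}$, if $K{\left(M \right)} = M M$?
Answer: $-978735$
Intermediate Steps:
$F = -1155$ ($F = \left(-5\right) 231 = -1155$)
$K{\left(M \right)} = M^{2}$
$355290 - K{\left(F \right)} = 355290 - \left(-1155\right)^{2} = 355290 - 1334025 = -978735$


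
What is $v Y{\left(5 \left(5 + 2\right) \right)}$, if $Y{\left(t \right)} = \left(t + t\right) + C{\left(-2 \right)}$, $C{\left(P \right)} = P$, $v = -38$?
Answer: $-2584$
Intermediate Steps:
$Y{\left(t \right)} = -2 + 2 t$ ($Y{\left(t \right)} = \left(t + t\right) - 2 = 2 t - 2 = -2 + 2 t$)
$v Y{\left(5 \left(5 + 2\right) \right)} = - 38 \left(-2 + 2 \cdot 5 \left(5 + 2\right)\right) = - 38 \left(-2 + 2 \cdot 5 \cdot 7\right) = - 38 \left(-2 + 2 \cdot 35\right) = - 38 \left(-2 + 70\right) = \left(-38\right) 68 = -2584$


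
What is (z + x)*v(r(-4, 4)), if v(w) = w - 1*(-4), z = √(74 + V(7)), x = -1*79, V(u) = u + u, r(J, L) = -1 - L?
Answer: 79 - 2*√22 ≈ 69.619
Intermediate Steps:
V(u) = 2*u
x = -79
z = 2*√22 (z = √(74 + 2*7) = √(74 + 14) = √88 = 2*√22 ≈ 9.3808)
v(w) = 4 + w (v(w) = w + 4 = 4 + w)
(z + x)*v(r(-4, 4)) = (2*√22 - 79)*(4 + (-1 - 1*4)) = (-79 + 2*√22)*(4 + (-1 - 4)) = (-79 + 2*√22)*(4 - 5) = (-79 + 2*√22)*(-1) = 79 - 2*√22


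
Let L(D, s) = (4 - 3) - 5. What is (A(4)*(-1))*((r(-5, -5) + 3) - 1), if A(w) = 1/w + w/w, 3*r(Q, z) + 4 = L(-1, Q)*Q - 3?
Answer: -95/12 ≈ -7.9167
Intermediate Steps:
L(D, s) = -4 (L(D, s) = 1 - 5 = -4)
r(Q, z) = -7/3 - 4*Q/3 (r(Q, z) = -4/3 + (-4*Q - 3)/3 = -4/3 + (-3 - 4*Q)/3 = -4/3 + (-1 - 4*Q/3) = -7/3 - 4*Q/3)
A(w) = 1 + 1/w (A(w) = 1/w + 1 = 1 + 1/w)
(A(4)*(-1))*((r(-5, -5) + 3) - 1) = (((1 + 4)/4)*(-1))*(((-7/3 - 4/3*(-5)) + 3) - 1) = (((1/4)*5)*(-1))*(((-7/3 + 20/3) + 3) - 1) = ((5/4)*(-1))*((13/3 + 3) - 1) = -5*(22/3 - 1)/4 = -5/4*19/3 = -95/12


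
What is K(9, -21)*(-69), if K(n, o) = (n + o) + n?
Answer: 207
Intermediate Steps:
K(n, o) = o + 2*n
K(9, -21)*(-69) = (-21 + 2*9)*(-69) = (-21 + 18)*(-69) = -3*(-69) = 207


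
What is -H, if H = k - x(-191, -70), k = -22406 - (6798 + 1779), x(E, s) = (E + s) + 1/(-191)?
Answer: 5867901/191 ≈ 30722.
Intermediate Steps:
x(E, s) = -1/191 + E + s (x(E, s) = (E + s) - 1/191 = -1/191 + E + s)
k = -30983 (k = -22406 - 1*8577 = -22406 - 8577 = -30983)
H = -5867901/191 (H = -30983 - (-1/191 - 191 - 70) = -30983 - 1*(-49852/191) = -30983 + 49852/191 = -5867901/191 ≈ -30722.)
-H = -1*(-5867901/191) = 5867901/191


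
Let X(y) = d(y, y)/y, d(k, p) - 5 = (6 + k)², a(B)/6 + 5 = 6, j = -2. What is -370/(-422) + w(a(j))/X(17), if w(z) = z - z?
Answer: 185/211 ≈ 0.87678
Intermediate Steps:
a(B) = 6 (a(B) = -30 + 6*6 = -30 + 36 = 6)
d(k, p) = 5 + (6 + k)²
w(z) = 0
X(y) = (5 + (6 + y)²)/y
-370/(-422) + w(a(j))/X(17) = -370/(-422) + 0/(((5 + (6 + 17)²)/17)) = -370*(-1/422) + 0/(((5 + 23²)/17)) = 185/211 + 0/(((5 + 529)/17)) = 185/211 + 0/(((1/17)*534)) = 185/211 + 0/(534/17) = 185/211 + 0*(17/534) = 185/211 + 0 = 185/211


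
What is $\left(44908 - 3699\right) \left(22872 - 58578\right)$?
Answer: $-1471408554$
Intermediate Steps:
$\left(44908 - 3699\right) \left(22872 - 58578\right) = 41209 \left(22872 - 58578\right) = 41209 \left(-35706\right) = -1471408554$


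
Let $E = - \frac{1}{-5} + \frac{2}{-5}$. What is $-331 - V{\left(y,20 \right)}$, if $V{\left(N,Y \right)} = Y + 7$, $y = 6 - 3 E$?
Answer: $-358$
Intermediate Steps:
$E = - \frac{1}{5}$ ($E = \left(-1\right) \left(- \frac{1}{5}\right) + 2 \left(- \frac{1}{5}\right) = \frac{1}{5} - \frac{2}{5} = - \frac{1}{5} \approx -0.2$)
$y = \frac{33}{5}$ ($y = 6 - - \frac{3}{5} = 6 + \frac{3}{5} = \frac{33}{5} \approx 6.6$)
$V{\left(N,Y \right)} = 7 + Y$
$-331 - V{\left(y,20 \right)} = -331 - \left(7 + 20\right) = -331 - 27 = -358$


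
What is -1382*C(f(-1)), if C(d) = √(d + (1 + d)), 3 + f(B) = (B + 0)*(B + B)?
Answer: -1382*I ≈ -1382.0*I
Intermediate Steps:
f(B) = -3 + 2*B² (f(B) = -3 + (B + 0)*(B + B) = -3 + B*(2*B) = -3 + 2*B²)
C(d) = √(1 + 2*d)
-1382*C(f(-1)) = -1382*√(1 + 2*(-3 + 2*(-1)²)) = -1382*√(1 + 2*(-3 + 2*1)) = -1382*√(1 + 2*(-3 + 2)) = -1382*√(1 + 2*(-1)) = -1382*√(1 - 2) = -1382*I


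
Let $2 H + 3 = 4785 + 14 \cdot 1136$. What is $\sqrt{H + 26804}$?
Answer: $11 \sqrt{307} \approx 192.74$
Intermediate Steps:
$H = 10343$ ($H = - \frac{3}{2} + \frac{4785 + 14 \cdot 1136}{2} = - \frac{3}{2} + \frac{4785 + 15904}{2} = - \frac{3}{2} + \frac{1}{2} \cdot 20689 = - \frac{3}{2} + \frac{20689}{2} = 10343$)
$\sqrt{H + 26804} = \sqrt{10343 + 26804} = \sqrt{37147} = 11 \sqrt{307}$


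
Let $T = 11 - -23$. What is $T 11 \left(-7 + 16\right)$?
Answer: $3366$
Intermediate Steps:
$T = 34$ ($T = 11 + 23 = 34$)
$T 11 \left(-7 + 16\right) = 34 \cdot 11 \left(-7 + 16\right) = 34 \cdot 11 \cdot 9 = 34 \cdot 99 = 3366$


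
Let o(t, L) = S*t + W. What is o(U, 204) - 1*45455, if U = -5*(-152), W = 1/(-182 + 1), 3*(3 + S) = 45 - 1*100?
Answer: -33485908/543 ≈ -61668.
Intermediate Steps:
S = -64/3 (S = -3 + (45 - 1*100)/3 = -3 + (45 - 100)/3 = -3 + (1/3)*(-55) = -3 - 55/3 = -64/3 ≈ -21.333)
W = -1/181 (W = 1/(-181) = -1/181 ≈ -0.0055249)
U = 760
o(t, L) = -1/181 - 64*t/3 (o(t, L) = -64*t/3 - 1/181 = -1/181 - 64*t/3)
o(U, 204) - 1*45455 = (-1/181 - 64/3*760) - 1*45455 = (-1/181 - 48640/3) - 45455 = -8803843/543 - 45455 = -33485908/543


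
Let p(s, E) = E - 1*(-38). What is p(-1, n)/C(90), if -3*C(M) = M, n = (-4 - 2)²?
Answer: -37/15 ≈ -2.4667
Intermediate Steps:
n = 36 (n = (-6)² = 36)
C(M) = -M/3
p(s, E) = 38 + E (p(s, E) = E + 38 = 38 + E)
p(-1, n)/C(90) = (38 + 36)/((-⅓*90)) = 74/(-30) = 74*(-1/30) = -37/15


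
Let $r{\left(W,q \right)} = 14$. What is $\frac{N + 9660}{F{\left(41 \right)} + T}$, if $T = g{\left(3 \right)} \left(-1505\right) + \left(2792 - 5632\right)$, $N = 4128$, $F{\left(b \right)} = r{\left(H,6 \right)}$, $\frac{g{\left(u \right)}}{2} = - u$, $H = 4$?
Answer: $\frac{1149}{517} \approx 2.2224$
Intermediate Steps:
$g{\left(u \right)} = - 2 u$ ($g{\left(u \right)} = 2 \left(- u\right) = - 2 u$)
$F{\left(b \right)} = 14$
$T = 6190$ ($T = \left(-2\right) 3 \left(-1505\right) + \left(2792 - 5632\right) = \left(-6\right) \left(-1505\right) - 2840 = 9030 - 2840 = 6190$)
$\frac{N + 9660}{F{\left(41 \right)} + T} = \frac{4128 + 9660}{14 + 6190} = \frac{13788}{6204} = 13788 \cdot \frac{1}{6204} = \frac{1149}{517}$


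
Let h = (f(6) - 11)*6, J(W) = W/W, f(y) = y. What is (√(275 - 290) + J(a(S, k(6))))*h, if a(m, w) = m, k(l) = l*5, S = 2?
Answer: -30 - 30*I*√15 ≈ -30.0 - 116.19*I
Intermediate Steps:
k(l) = 5*l
J(W) = 1
h = -30 (h = (6 - 11)*6 = -5*6 = -30)
(√(275 - 290) + J(a(S, k(6))))*h = (√(275 - 290) + 1)*(-30) = (√(-15) + 1)*(-30) = (I*√15 + 1)*(-30) = (1 + I*√15)*(-30) = -30 - 30*I*√15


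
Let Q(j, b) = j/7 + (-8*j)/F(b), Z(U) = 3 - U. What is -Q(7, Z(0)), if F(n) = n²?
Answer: 47/9 ≈ 5.2222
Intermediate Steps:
Q(j, b) = j/7 - 8*j/b² (Q(j, b) = j/7 + (-8*j)/(b²) = j*(⅐) + (-8*j)/b² = j/7 - 8*j/b²)
-Q(7, Z(0)) = -((⅐)*7 - 8*7/(3 - 1*0)²) = -(1 - 8*7/(3 + 0)²) = -(1 - 8*7/3²) = -(1 - 8*7*⅑) = -(1 - 56/9) = -1*(-47/9) = 47/9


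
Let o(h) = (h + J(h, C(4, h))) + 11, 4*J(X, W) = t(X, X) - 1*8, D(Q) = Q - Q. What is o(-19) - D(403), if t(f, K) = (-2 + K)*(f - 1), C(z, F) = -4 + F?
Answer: 95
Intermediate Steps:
D(Q) = 0
t(f, K) = (-1 + f)*(-2 + K) (t(f, K) = (-2 + K)*(-1 + f) = (-1 + f)*(-2 + K))
J(X, W) = -3/2 - 3*X/4 + X²/4 (J(X, W) = ((2 - X - 2*X + X*X) - 1*8)/4 = ((2 - X - 2*X + X²) - 8)/4 = ((2 + X² - 3*X) - 8)/4 = (-6 + X² - 3*X)/4 = -3/2 - 3*X/4 + X²/4)
o(h) = 19/2 + h/4 + h²/4 (o(h) = (h + (-3/2 - 3*h/4 + h²/4)) + 11 = (-3/2 + h/4 + h²/4) + 11 = 19/2 + h/4 + h²/4)
o(-19) - D(403) = (19/2 + (¼)*(-19) + (¼)*(-19)²) - 1*0 = (19/2 - 19/4 + (¼)*361) + 0 = (19/2 - 19/4 + 361/4) + 0 = 95 + 0 = 95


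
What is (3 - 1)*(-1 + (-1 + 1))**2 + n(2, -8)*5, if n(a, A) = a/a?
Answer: 7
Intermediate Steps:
n(a, A) = 1
(3 - 1)*(-1 + (-1 + 1))**2 + n(2, -8)*5 = (3 - 1)*(-1 + (-1 + 1))**2 + 1*5 = 2*(-1 + 0)**2 + 5 = 2*(-1)**2 + 5 = 2*1 + 5 = 2 + 5 = 7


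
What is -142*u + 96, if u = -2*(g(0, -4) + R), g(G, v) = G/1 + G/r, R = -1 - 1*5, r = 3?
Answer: -1608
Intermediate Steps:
R = -6 (R = -1 - 5 = -6)
g(G, v) = 4*G/3 (g(G, v) = G/1 + G/3 = G*1 + G*(⅓) = G + G/3 = 4*G/3)
u = 12 (u = -2*((4/3)*0 - 6) = -2*(0 - 6) = -2*(-6) = 12)
-142*u + 96 = -142*12 + 96 = -1704 + 96 = -1608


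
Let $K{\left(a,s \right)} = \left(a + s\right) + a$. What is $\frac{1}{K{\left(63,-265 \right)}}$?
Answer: $- \frac{1}{139} \approx -0.0071942$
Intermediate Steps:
$K{\left(a,s \right)} = s + 2 a$
$\frac{1}{K{\left(63,-265 \right)}} = \frac{1}{-265 + 2 \cdot 63} = \frac{1}{-265 + 126} = \frac{1}{-139} = - \frac{1}{139}$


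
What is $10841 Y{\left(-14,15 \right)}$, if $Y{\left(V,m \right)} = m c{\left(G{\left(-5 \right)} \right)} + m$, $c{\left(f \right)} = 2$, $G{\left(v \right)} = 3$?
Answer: $487845$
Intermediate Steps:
$Y{\left(V,m \right)} = 3 m$ ($Y{\left(V,m \right)} = m 2 + m = 2 m + m = 3 m$)
$10841 Y{\left(-14,15 \right)} = 10841 \cdot 3 \cdot 15 = 10841 \cdot 45 = 487845$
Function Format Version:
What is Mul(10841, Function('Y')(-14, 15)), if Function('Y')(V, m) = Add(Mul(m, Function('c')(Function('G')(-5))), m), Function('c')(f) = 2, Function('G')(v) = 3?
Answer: 487845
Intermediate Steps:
Function('Y')(V, m) = Mul(3, m) (Function('Y')(V, m) = Add(Mul(m, 2), m) = Add(Mul(2, m), m) = Mul(3, m))
Mul(10841, Function('Y')(-14, 15)) = Mul(10841, Mul(3, 15)) = Mul(10841, 45) = 487845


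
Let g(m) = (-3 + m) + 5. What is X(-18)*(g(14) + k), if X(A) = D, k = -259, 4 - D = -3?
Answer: -1701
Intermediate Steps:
D = 7 (D = 4 - 1*(-3) = 4 + 3 = 7)
X(A) = 7
g(m) = 2 + m
X(-18)*(g(14) + k) = 7*((2 + 14) - 259) = 7*(16 - 259) = 7*(-243) = -1701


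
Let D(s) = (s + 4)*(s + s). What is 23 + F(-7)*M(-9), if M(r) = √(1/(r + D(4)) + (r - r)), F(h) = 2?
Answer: 23 + 2*√55/55 ≈ 23.270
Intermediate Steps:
D(s) = 2*s*(4 + s) (D(s) = (4 + s)*(2*s) = 2*s*(4 + s))
M(r) = √(1/(64 + r)) (M(r) = √(1/(r + 2*4*(4 + 4)) + (r - r)) = √(1/(r + 2*4*8) + 0) = √(1/(r + 64) + 0) = √(1/(64 + r) + 0) = √(1/(64 + r)))
23 + F(-7)*M(-9) = 23 + 2*√(1/(64 - 9)) = 23 + 2*√(1/55) = 23 + 2*(√55/55) = 23 + 2*√55/55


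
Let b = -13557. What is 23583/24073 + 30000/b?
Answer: -19165489/15540841 ≈ -1.2332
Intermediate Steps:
23583/24073 + 30000/b = 23583/24073 + 30000/(-13557) = 23583*(1/24073) + 30000*(-1/13557) = 3369/3439 - 10000/4519 = -19165489/15540841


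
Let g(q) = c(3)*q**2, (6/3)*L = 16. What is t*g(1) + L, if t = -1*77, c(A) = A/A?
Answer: -69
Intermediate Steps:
L = 8 (L = (1/2)*16 = 8)
c(A) = 1
g(q) = q**2 (g(q) = 1*q**2 = q**2)
t = -77
t*g(1) + L = -77*1**2 + 8 = -77*1 + 8 = -77 + 8 = -69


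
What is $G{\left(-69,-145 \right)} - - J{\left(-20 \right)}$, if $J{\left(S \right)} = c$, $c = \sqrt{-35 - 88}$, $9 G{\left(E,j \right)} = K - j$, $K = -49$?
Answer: $\frac{32}{3} + i \sqrt{123} \approx 10.667 + 11.091 i$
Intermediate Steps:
$G{\left(E,j \right)} = - \frac{49}{9} - \frac{j}{9}$ ($G{\left(E,j \right)} = \frac{-49 - j}{9} = - \frac{49}{9} - \frac{j}{9}$)
$c = i \sqrt{123}$ ($c = \sqrt{-123} = i \sqrt{123} \approx 11.091 i$)
$J{\left(S \right)} = i \sqrt{123}$
$G{\left(-69,-145 \right)} - - J{\left(-20 \right)} = \left(- \frac{49}{9} - - \frac{145}{9}\right) - - i \sqrt{123} = \left(- \frac{49}{9} + \frac{145}{9}\right) - - i \sqrt{123} = \frac{32}{3} + i \sqrt{123}$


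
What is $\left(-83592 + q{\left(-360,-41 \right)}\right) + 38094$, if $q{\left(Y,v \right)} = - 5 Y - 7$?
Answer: $-43705$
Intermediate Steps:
$q{\left(Y,v \right)} = -7 - 5 Y$
$\left(-83592 + q{\left(-360,-41 \right)}\right) + 38094 = \left(-83592 - -1793\right) + 38094 = \left(-83592 + \left(-7 + 1800\right)\right) + 38094 = \left(-83592 + 1793\right) + 38094 = -81799 + 38094 = -43705$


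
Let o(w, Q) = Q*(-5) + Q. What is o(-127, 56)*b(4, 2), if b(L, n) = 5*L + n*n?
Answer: -5376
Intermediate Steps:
o(w, Q) = -4*Q (o(w, Q) = -5*Q + Q = -4*Q)
b(L, n) = n**2 + 5*L (b(L, n) = 5*L + n**2 = n**2 + 5*L)
o(-127, 56)*b(4, 2) = (-4*56)*(2**2 + 5*4) = -224*(4 + 20) = -224*24 = -5376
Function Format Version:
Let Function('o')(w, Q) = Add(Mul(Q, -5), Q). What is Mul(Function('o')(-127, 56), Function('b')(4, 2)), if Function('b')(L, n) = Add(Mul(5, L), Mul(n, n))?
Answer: -5376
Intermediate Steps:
Function('o')(w, Q) = Mul(-4, Q) (Function('o')(w, Q) = Add(Mul(-5, Q), Q) = Mul(-4, Q))
Function('b')(L, n) = Add(Pow(n, 2), Mul(5, L)) (Function('b')(L, n) = Add(Mul(5, L), Pow(n, 2)) = Add(Pow(n, 2), Mul(5, L)))
Mul(Function('o')(-127, 56), Function('b')(4, 2)) = Mul(Mul(-4, 56), Add(Pow(2, 2), Mul(5, 4))) = Mul(-224, Add(4, 20)) = Mul(-224, 24) = -5376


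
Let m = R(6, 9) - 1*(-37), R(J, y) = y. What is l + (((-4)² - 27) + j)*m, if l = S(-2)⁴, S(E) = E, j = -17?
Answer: -1272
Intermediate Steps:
l = 16 (l = (-2)⁴ = 16)
m = 46 (m = 9 - 1*(-37) = 9 + 37 = 46)
l + (((-4)² - 27) + j)*m = 16 + (((-4)² - 27) - 17)*46 = 16 + ((16 - 27) - 17)*46 = 16 + (-11 - 17)*46 = 16 - 28*46 = 16 - 1288 = -1272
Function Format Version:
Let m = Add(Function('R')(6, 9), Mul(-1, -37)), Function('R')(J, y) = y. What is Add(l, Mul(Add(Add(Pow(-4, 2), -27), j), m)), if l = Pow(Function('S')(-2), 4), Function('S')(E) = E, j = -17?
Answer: -1272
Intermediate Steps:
l = 16 (l = Pow(-2, 4) = 16)
m = 46 (m = Add(9, Mul(-1, -37)) = Add(9, 37) = 46)
Add(l, Mul(Add(Add(Pow(-4, 2), -27), j), m)) = Add(16, Mul(Add(Add(Pow(-4, 2), -27), -17), 46)) = Add(16, Mul(Add(Add(16, -27), -17), 46)) = Add(16, Mul(Add(-11, -17), 46)) = Add(16, Mul(-28, 46)) = Add(16, -1288) = -1272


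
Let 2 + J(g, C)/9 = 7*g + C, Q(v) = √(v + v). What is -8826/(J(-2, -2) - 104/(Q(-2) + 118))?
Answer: 625710444/11547293 + 57369*I/11547293 ≈ 54.187 + 0.0049682*I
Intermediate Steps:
Q(v) = √2*√v (Q(v) = √(2*v) = √2*√v)
J(g, C) = -18 + 9*C + 63*g (J(g, C) = -18 + 9*(7*g + C) = -18 + 9*(C + 7*g) = -18 + (9*C + 63*g) = -18 + 9*C + 63*g)
-8826/(J(-2, -2) - 104/(Q(-2) + 118)) = -8826/((-18 + 9*(-2) + 63*(-2)) - 104/(√2*√(-2) + 118)) = -8826/((-18 - 18 - 126) - 104/(√2*(I*√2) + 118)) = -8826/(-162 - 104/(2*I + 118)) = -8826/(-162 - 104*(118 - 2*I)/13928) = -8826/(-162 - 13*(118 - 2*I)/1741)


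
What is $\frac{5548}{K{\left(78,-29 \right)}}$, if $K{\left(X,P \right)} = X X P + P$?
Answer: $- \frac{5548}{176465} \approx -0.03144$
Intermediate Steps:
$K{\left(X,P \right)} = P + P X^{2}$ ($K{\left(X,P \right)} = X^{2} P + P = P X^{2} + P = P + P X^{2}$)
$\frac{5548}{K{\left(78,-29 \right)}} = \frac{5548}{\left(-29\right) \left(1 + 78^{2}\right)} = \frac{5548}{\left(-29\right) \left(1 + 6084\right)} = \frac{5548}{\left(-29\right) 6085} = \frac{5548}{-176465} = 5548 \left(- \frac{1}{176465}\right) = - \frac{5548}{176465}$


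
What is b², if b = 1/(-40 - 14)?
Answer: 1/2916 ≈ 0.00034294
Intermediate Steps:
b = -1/54 (b = 1/(-54) = -1/54 ≈ -0.018519)
b² = (-1/54)² = 1/2916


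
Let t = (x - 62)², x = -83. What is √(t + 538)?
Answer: √21563 ≈ 146.84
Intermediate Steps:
t = 21025 (t = (-83 - 62)² = (-145)² = 21025)
√(t + 538) = √(21025 + 538) = √21563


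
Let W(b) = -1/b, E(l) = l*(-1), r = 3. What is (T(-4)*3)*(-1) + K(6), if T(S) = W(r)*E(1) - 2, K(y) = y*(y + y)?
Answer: 77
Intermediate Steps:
E(l) = -l
K(y) = 2*y**2 (K(y) = y*(2*y) = 2*y**2)
T(S) = -5/3 (T(S) = (-1/3)*(-1*1) - 2 = -1*1/3*(-1) - 2 = -1/3*(-1) - 2 = 1/3 - 2 = -5/3)
(T(-4)*3)*(-1) + K(6) = -5/3*3*(-1) + 2*6**2 = -5*(-1) + 2*36 = 5 + 72 = 77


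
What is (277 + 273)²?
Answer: 302500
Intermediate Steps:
(277 + 273)² = 550² = 302500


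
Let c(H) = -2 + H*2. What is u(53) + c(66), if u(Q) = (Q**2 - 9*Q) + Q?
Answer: 2515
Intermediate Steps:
u(Q) = Q**2 - 8*Q
c(H) = -2 + 2*H
u(53) + c(66) = 53*(-8 + 53) + (-2 + 2*66) = 53*45 + (-2 + 132) = 2385 + 130 = 2515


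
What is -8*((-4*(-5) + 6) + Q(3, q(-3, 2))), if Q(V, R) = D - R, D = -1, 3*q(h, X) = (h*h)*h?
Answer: -272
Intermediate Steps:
q(h, X) = h³/3 (q(h, X) = ((h*h)*h)/3 = (h²*h)/3 = h³/3)
Q(V, R) = -1 - R
-8*((-4*(-5) + 6) + Q(3, q(-3, 2))) = -8*((-4*(-5) + 6) + (-1 - (-3)³/3)) = -8*((20 + 6) + (-1 - (-27)/3)) = -8*(26 + (-1 - 1*(-9))) = -8*(26 + (-1 + 9)) = -8*(26 + 8) = -8*34 = -272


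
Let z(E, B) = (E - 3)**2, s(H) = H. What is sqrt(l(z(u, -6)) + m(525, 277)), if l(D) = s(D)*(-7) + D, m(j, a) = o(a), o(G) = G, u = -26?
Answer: I*sqrt(4769) ≈ 69.058*I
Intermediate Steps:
m(j, a) = a
z(E, B) = (-3 + E)**2
l(D) = -6*D (l(D) = D*(-7) + D = -7*D + D = -6*D)
sqrt(l(z(u, -6)) + m(525, 277)) = sqrt(-6*(-3 - 26)**2 + 277) = sqrt(-6*(-29)**2 + 277) = sqrt(-6*841 + 277) = sqrt(-5046 + 277) = sqrt(-4769) = I*sqrt(4769)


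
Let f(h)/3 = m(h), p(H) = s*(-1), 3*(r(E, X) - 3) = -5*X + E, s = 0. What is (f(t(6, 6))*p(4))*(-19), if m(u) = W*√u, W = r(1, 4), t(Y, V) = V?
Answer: 0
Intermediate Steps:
r(E, X) = 3 - 5*X/3 + E/3 (r(E, X) = 3 + (-5*X + E)/3 = 3 + (E - 5*X)/3 = 3 + (-5*X/3 + E/3) = 3 - 5*X/3 + E/3)
p(H) = 0 (p(H) = 0*(-1) = 0)
W = -10/3 (W = 3 - 5/3*4 + (⅓)*1 = 3 - 20/3 + ⅓ = -10/3 ≈ -3.3333)
m(u) = -10*√u/3
f(h) = -10*√h (f(h) = 3*(-10*√h/3) = -10*√h)
(f(t(6, 6))*p(4))*(-19) = (-10*√6*0)*(-19) = 0*(-19) = 0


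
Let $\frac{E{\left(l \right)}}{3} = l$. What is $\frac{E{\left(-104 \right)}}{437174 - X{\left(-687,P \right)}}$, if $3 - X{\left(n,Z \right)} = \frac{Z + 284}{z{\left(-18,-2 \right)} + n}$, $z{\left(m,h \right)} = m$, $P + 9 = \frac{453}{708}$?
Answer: $- \frac{51910560}{72736445929} \approx -0.00071368$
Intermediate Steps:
$P = - \frac{1973}{236}$ ($P = -9 + \frac{453}{708} = -9 + 453 \cdot \frac{1}{708} = -9 + \frac{151}{236} = - \frac{1973}{236} \approx -8.3602$)
$E{\left(l \right)} = 3 l$
$X{\left(n,Z \right)} = 3 - \frac{284 + Z}{-18 + n}$ ($X{\left(n,Z \right)} = 3 - \frac{Z + 284}{-18 + n} = 3 - \frac{284 + Z}{-18 + n}$)
$\frac{E{\left(-104 \right)}}{437174 - X{\left(-687,P \right)}} = \frac{3 \left(-104\right)}{437174 - \frac{-338 - - \frac{1973}{236} + 3 \left(-687\right)}{-18 - 687}} = - \frac{312}{437174 - \frac{-338 + \frac{1973}{236} - 2061}{-705}} = - \frac{312}{437174 - \left(- \frac{1}{705}\right) \left(- \frac{564191}{236}\right)} = - \frac{312}{437174 - \frac{564191}{166380}} = - \frac{312}{\frac{72736445929}{166380}} = \left(-312\right) \frac{166380}{72736445929} = - \frac{51910560}{72736445929}$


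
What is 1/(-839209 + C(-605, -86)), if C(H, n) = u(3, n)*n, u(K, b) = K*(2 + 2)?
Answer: -1/840241 ≈ -1.1901e-6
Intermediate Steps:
u(K, b) = 4*K (u(K, b) = K*4 = 4*K)
C(H, n) = 12*n (C(H, n) = (4*3)*n = 12*n)
1/(-839209 + C(-605, -86)) = 1/(-839209 + 12*(-86)) = 1/(-839209 - 1032) = 1/(-840241) = -1/840241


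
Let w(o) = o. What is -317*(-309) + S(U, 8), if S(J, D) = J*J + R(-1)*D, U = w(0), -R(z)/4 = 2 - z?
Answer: 97857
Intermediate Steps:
R(z) = -8 + 4*z (R(z) = -4*(2 - z) = -8 + 4*z)
U = 0
S(J, D) = J**2 - 12*D (S(J, D) = J*J + (-8 + 4*(-1))*D = J**2 + (-8 - 4)*D = J**2 - 12*D)
-317*(-309) + S(U, 8) = -317*(-309) + (0**2 - 12*8) = 97953 + (0 - 96) = 97953 - 96 = 97857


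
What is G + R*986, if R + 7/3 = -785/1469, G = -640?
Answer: -15281548/4407 ≈ -3467.6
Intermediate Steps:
R = -12638/4407 (R = -7/3 - 785/1469 = -12638/4407 ≈ -2.8677)
G + R*986 = -640 - 12638/4407*986 = -640 - 12461068/4407 = -15281548/4407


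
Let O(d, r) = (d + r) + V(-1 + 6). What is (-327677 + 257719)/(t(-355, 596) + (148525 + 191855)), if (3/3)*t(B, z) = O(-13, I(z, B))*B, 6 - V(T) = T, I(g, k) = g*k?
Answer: -34979/37727770 ≈ -0.00092714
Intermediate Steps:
V(T) = 6 - T
O(d, r) = 1 + d + r (O(d, r) = (d + r) + (6 - (-1 + 6)) = (d + r) + (6 - 1*5) = (d + r) + (6 - 5) = (d + r) + 1 = 1 + d + r)
t(B, z) = B*(-12 + B*z) (t(B, z) = (1 - 13 + z*B)*B = (1 - 13 + B*z)*B = (-12 + B*z)*B = B*(-12 + B*z))
(-327677 + 257719)/(t(-355, 596) + (148525 + 191855)) = (-327677 + 257719)/(-355*(-12 - 355*596) + (148525 + 191855)) = -69958/(-355*(-12 - 211580) + 340380) = -69958/(-355*(-211592) + 340380) = -69958/(75115160 + 340380) = -69958/75455540 = -69958*1/75455540 = -34979/37727770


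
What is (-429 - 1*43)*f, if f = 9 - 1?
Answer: -3776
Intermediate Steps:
f = 8
(-429 - 1*43)*f = (-429 - 1*43)*8 = (-429 - 43)*8 = -472*8 = -3776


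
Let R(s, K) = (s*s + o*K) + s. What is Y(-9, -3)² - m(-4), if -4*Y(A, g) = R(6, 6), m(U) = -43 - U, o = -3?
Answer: 75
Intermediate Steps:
R(s, K) = s + s² - 3*K (R(s, K) = (s*s - 3*K) + s = (s² - 3*K) + s = s + s² - 3*K)
Y(A, g) = -6 (Y(A, g) = -(6 + 6² - 3*6)/4 = -(6 + 36 - 18)/4 = -¼*24 = -6)
Y(-9, -3)² - m(-4) = (-6)² - (-43 - 1*(-4)) = 36 - (-43 + 4) = 36 - 1*(-39) = 36 + 39 = 75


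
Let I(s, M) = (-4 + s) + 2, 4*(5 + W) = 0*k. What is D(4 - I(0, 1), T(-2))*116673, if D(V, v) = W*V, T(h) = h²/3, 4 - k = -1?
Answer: -3500190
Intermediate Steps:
k = 5 (k = 4 - 1*(-1) = 4 + 1 = 5)
W = -5 (W = -5 + (0*5)/4 = -5 + (¼)*0 = -5 + 0 = -5)
I(s, M) = -2 + s
T(h) = h²/3 (T(h) = h²*(⅓) = h²/3)
D(V, v) = -5*V
D(4 - I(0, 1), T(-2))*116673 = -5*(4 - (-2 + 0))*116673 = -5*(4 - 1*(-2))*116673 = -5*(4 + 2)*116673 = -5*6*116673 = -30*116673 = -3500190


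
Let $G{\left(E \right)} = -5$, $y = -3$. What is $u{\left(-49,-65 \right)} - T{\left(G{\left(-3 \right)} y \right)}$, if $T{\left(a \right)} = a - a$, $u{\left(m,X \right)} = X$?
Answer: $-65$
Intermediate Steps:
$T{\left(a \right)} = 0$
$u{\left(-49,-65 \right)} - T{\left(G{\left(-3 \right)} y \right)} = -65 - 0 = -65 + 0 = -65$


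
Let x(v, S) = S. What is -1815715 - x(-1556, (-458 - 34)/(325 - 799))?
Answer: -143441567/79 ≈ -1.8157e+6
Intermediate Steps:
-1815715 - x(-1556, (-458 - 34)/(325 - 799)) = -1815715 - (-458 - 34)/(325 - 799) = -1815715 - (-492)/(-474) = -1815715 - (-492)*(-1)/474 = -1815715 - 1*82/79 = -1815715 - 82/79 = -143441567/79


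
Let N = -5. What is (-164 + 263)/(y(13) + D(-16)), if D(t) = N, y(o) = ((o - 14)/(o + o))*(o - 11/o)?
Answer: -507/28 ≈ -18.107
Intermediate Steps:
y(o) = (-14 + o)*(o - 11/o)/(2*o) (y(o) = ((-14 + o)/((2*o)))*(o - 11/o) = ((-14 + o)*(1/(2*o)))*(o - 11/o) = ((-14 + o)/(2*o))*(o - 11/o) = (-14 + o)*(o - 11/o)/(2*o))
D(t) = -5
(-164 + 263)/(y(13) + D(-16)) = (-164 + 263)/((-7 + (½)*13 + 77/13² - 11/2/13) - 5) = 99/((-7 + 13/2 + 77*(1/169) - 11/2*1/13) - 5) = 99/((-7 + 13/2 + 77/169 - 11/26) - 5) = 99/(-79/169 - 5) = 99/(-924/169) = 99*(-169/924) = -507/28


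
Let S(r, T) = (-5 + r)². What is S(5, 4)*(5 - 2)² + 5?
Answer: 5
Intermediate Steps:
S(5, 4)*(5 - 2)² + 5 = (-5 + 5)²*(5 - 2)² + 5 = 0²*3² + 5 = 0*9 + 5 = 0 + 5 = 5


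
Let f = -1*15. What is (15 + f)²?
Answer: 0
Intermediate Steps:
f = -15
(15 + f)² = (15 - 15)² = 0² = 0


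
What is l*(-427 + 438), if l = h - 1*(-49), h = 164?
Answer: 2343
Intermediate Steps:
l = 213 (l = 164 - 1*(-49) = 164 + 49 = 213)
l*(-427 + 438) = 213*(-427 + 438) = 213*11 = 2343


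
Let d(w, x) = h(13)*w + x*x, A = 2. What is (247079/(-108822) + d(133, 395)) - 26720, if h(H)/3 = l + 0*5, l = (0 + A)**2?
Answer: 2034951649/15546 ≈ 1.3090e+5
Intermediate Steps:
l = 4 (l = (0 + 2)**2 = 2**2 = 4)
h(H) = 12 (h(H) = 3*(4 + 0*5) = 3*(4 + 0) = 3*4 = 12)
d(w, x) = x**2 + 12*w (d(w, x) = 12*w + x*x = 12*w + x**2 = x**2 + 12*w)
(247079/(-108822) + d(133, 395)) - 26720 = (247079/(-108822) + (395**2 + 12*133)) - 26720 = (247079*(-1/108822) + (156025 + 1596)) - 26720 = (-35297/15546 + 157621) - 26720 = 2450340769/15546 - 26720 = 2034951649/15546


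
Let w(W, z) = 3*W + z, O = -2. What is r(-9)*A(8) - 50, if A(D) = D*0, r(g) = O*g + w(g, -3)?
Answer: -50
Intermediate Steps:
w(W, z) = z + 3*W
r(g) = -3 + g (r(g) = -2*g + (-3 + 3*g) = -3 + g)
A(D) = 0
r(-9)*A(8) - 50 = (-3 - 9)*0 - 50 = -12*0 - 50 = 0 - 50 = -50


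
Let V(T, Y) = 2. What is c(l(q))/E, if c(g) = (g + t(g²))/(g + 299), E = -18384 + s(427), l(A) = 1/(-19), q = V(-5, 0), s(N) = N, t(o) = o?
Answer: 9/968959720 ≈ 9.2883e-9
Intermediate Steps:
q = 2
l(A) = -1/19
E = -17957 (E = -18384 + 427 = -17957)
c(g) = (g + g²)/(299 + g) (c(g) = (g + g²)/(g + 299) = (g + g²)/(299 + g))
c(l(q))/E = -(1 - 1/19)/(19*(299 - 1/19))/(-17957) = -1/19*18/19/5680/19*(-1/17957) = -1/19*19/5680*18/19*(-1/17957) = -9/53960*(-1/17957) = 9/968959720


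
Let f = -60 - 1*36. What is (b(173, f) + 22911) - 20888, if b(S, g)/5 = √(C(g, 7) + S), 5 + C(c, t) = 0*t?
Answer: 2023 + 10*√42 ≈ 2087.8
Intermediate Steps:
C(c, t) = -5 (C(c, t) = -5 + 0*t = -5 + 0 = -5)
f = -96 (f = -60 - 36 = -96)
b(S, g) = 5*√(-5 + S)
(b(173, f) + 22911) - 20888 = (5*√(-5 + 173) + 22911) - 20888 = (5*√168 + 22911) - 20888 = (5*(2*√42) + 22911) - 20888 = (10*√42 + 22911) - 20888 = (22911 + 10*√42) - 20888 = 2023 + 10*√42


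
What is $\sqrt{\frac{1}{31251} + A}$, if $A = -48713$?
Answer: $\frac{i \sqrt{47574333642462}}{31251} \approx 220.71 i$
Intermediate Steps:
$\sqrt{\frac{1}{31251} + A} = \sqrt{\frac{1}{31251} - 48713} = \sqrt{- \frac{1522329962}{31251}} = \frac{i \sqrt{47574333642462}}{31251}$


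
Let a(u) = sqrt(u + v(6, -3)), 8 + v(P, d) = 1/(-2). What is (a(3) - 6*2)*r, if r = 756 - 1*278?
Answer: -5736 + 239*I*sqrt(22) ≈ -5736.0 + 1121.0*I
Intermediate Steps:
v(P, d) = -17/2 (v(P, d) = -8 + 1/(-2) = -8 - 1/2 = -17/2)
r = 478 (r = 756 - 278 = 478)
a(u) = sqrt(-17/2 + u) (a(u) = sqrt(u - 17/2) = sqrt(-17/2 + u))
(a(3) - 6*2)*r = (sqrt(-34 + 4*3)/2 - 6*2)*478 = (sqrt(-34 + 12)/2 - 1*12)*478 = (sqrt(-22)/2 - 12)*478 = ((I*sqrt(22))/2 - 12)*478 = (I*sqrt(22)/2 - 12)*478 = (-12 + I*sqrt(22)/2)*478 = -5736 + 239*I*sqrt(22)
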